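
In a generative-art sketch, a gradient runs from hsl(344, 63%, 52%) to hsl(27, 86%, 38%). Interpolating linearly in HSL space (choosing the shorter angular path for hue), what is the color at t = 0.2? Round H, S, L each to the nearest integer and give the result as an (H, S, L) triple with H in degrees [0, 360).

Hue: 27 − 344 = -317°, but |-317| > 180 so the shorter arc goes the other way: Δh = -317 + 360 = 43°.
H = 344 + 0.2 × (43) = 352.6 → 353°
S = 63 + 0.2 × (86 − 63) = 67.6 → 68%
L = 52 + 0.2 × (38 − 52) = 49.2 → 49%

(353, 68, 49)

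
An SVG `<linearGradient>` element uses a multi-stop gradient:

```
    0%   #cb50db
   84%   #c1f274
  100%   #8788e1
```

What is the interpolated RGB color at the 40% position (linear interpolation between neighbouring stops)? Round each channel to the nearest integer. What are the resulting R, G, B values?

(198, 157, 170)

40% lies between the 0% and 84% stops, so the local fraction is t = (40 − 0)/(84 − 0) = 40/84 ≈ 0.4762.
#cb50db → (203, 80, 219); #c1f274 → (193, 242, 116).
R = 203 + 0.4762 × (193 − 203) = 198.238 → 198
G = 80 + 0.4762 × (242 − 80) = 157.144 → 157
B = 219 + 0.4762 × (116 − 219) = 169.951 → 170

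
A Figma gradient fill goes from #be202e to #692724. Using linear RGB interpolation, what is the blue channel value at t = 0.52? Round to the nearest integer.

41

B₁ = 46 (from #be202e), B₂ = 36 (from #692724).
B = 46 + 0.52 × (36 − 46) = 40.8 → 41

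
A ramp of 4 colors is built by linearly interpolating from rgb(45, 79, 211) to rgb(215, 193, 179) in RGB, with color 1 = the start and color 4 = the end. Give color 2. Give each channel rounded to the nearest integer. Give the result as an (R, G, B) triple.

With 4 swatches and endpoints inclusive, swatch 2 sits at t = (2 − 1)/(4 − 1) = 1/3 ≈ 0.3333.
R = 45 + 0.3333 × (215 − 45) = 101.661 → 102
G = 79 + 0.3333 × (193 − 79) = 116.996 → 117
B = 211 + 0.3333 × (179 − 211) = 200.334 → 200

(102, 117, 200)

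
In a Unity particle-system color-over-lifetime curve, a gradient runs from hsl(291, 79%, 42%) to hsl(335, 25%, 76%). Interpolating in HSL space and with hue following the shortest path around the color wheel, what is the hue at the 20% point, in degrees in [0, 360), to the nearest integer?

300

Hue arc: Δh = 335 − 291 = 44° (|Δh| ≤ 180, already the shorter path).
H = 291 + 0.2 × (44) = 299.8 → 300°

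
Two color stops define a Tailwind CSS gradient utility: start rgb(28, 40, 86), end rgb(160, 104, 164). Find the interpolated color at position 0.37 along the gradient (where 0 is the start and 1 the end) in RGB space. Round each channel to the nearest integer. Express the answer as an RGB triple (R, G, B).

R = 28 + 0.37 × (160 − 28) = 28 + 0.37 × 132 = 76.84 → 77
G = 40 + 0.37 × (104 − 40) = 40 + 0.37 × 64 = 63.68 → 64
B = 86 + 0.37 × (164 − 86) = 86 + 0.37 × 78 = 114.86 → 115

(77, 64, 115)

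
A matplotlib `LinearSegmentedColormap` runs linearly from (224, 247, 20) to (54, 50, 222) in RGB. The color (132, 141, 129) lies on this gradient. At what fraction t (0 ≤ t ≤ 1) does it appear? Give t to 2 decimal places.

0.54

Invert the lerp on the B channel (largest span, 202): t = (129 − 20) / (222 − 20) = 109/202 = 0.5396.
Check on R: (132 − 224)/(54 − 224) = 0.5412 ✓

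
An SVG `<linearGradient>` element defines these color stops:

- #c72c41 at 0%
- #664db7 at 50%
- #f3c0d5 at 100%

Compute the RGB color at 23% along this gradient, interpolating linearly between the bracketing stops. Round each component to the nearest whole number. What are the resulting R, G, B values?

(154, 59, 119)

23% lies between the 0% and 50% stops, so the local fraction is t = (23 − 0)/(50 − 0) = 23/50 ≈ 0.46.
#c72c41 → (199, 44, 65); #664db7 → (102, 77, 183).
R = 199 + 0.46 × (102 − 199) = 154.38 → 154
G = 44 + 0.46 × (77 − 44) = 59.18 → 59
B = 65 + 0.46 × (183 − 65) = 119.28 → 119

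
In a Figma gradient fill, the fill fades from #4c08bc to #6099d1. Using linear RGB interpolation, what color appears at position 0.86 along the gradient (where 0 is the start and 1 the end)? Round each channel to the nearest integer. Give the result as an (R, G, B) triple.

#4c08bc → (76, 8, 188); #6099d1 → (96, 153, 209).
R = 76 + 0.86 × (96 − 76) = 76 + 0.86 × 20 = 93.2 → 93
G = 8 + 0.86 × (153 − 8) = 8 + 0.86 × 145 = 132.7 → 133
B = 188 + 0.86 × (209 − 188) = 188 + 0.86 × 21 = 206.06 → 206

(93, 133, 206)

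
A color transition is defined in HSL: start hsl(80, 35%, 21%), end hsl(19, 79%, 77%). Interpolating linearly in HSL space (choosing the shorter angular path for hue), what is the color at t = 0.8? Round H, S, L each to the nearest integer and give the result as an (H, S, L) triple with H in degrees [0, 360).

(31, 70, 66)

Hue arc: Δh = 19 − 80 = -61° (|Δh| ≤ 180, already the shorter path).
H = 80 + 0.8 × (-61) = 31.2 → 31°
S = 35 + 0.8 × (79 − 35) = 70.2 → 70%
L = 21 + 0.8 × (77 − 21) = 65.8 → 66%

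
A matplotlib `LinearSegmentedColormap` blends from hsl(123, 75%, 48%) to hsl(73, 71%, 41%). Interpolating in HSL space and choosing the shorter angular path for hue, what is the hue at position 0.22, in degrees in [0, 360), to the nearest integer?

Hue arc: Δh = 73 − 123 = -50° (|Δh| ≤ 180, already the shorter path).
H = 123 + 0.22 × (-50) = 112 → 112°

112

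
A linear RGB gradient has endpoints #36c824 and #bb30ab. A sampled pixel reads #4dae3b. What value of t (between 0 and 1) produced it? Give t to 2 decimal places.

Invert the lerp on the G channel (largest span, 152): t = (174 − 200) / (48 − 200) = -26/-152 = 0.17105.
Check on R: (77 − 54)/(187 − 54) = 0.1729 ✓

0.17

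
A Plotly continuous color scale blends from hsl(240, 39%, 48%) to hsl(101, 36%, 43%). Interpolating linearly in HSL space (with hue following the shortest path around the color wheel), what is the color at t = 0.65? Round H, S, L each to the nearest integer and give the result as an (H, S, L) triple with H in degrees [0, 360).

Hue arc: Δh = 101 − 240 = -139° (|Δh| ≤ 180, already the shorter path).
H = 240 + 0.65 × (-139) = 149.65 → 150°
S = 39 + 0.65 × (36 − 39) = 37.05 → 37%
L = 48 + 0.65 × (43 − 48) = 44.75 → 45%

(150, 37, 45)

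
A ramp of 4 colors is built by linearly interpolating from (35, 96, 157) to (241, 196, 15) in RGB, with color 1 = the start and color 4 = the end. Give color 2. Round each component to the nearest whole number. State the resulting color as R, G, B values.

With 4 swatches and endpoints inclusive, swatch 2 sits at t = (2 − 1)/(4 − 1) = 1/3 ≈ 0.3333.
R = 35 + 0.3333 × (241 − 35) = 103.66 → 104
G = 96 + 0.3333 × (196 − 96) = 129.33 → 129
B = 157 + 0.3333 × (15 − 157) = 109.671 → 110

(104, 129, 110)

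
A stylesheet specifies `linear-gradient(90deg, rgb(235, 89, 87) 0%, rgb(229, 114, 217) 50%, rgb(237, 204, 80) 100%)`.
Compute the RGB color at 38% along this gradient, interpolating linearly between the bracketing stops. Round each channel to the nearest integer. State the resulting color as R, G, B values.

38% lies between the 0% and 50% stops, so the local fraction is t = (38 − 0)/(50 − 0) = 38/50 ≈ 0.76.
R = 235 + 0.76 × (229 − 235) = 230.44 → 230
G = 89 + 0.76 × (114 − 89) = 108 → 108
B = 87 + 0.76 × (217 − 87) = 185.8 → 186

(230, 108, 186)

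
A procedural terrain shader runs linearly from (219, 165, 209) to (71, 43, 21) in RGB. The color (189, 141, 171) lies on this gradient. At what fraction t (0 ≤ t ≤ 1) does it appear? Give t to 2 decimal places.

Invert the lerp on the B channel (largest span, 188): t = (171 − 209) / (21 − 209) = -38/-188 = 0.20213.
Check on R: (189 − 219)/(71 − 219) = 0.2027 ✓

0.20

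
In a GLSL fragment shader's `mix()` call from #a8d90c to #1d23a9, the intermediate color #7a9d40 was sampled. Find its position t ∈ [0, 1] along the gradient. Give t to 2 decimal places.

Invert the lerp on the G channel (largest span, 182): t = (157 − 217) / (35 − 217) = -60/-182 = 0.32967.
Check on R: (122 − 168)/(29 − 168) = 0.3309 ✓

0.33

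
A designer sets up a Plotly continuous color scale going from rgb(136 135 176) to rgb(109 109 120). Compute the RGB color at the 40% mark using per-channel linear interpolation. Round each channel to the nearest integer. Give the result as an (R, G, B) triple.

(125, 125, 154)

40% corresponds to t = 0.4.
R = 136 + 0.4 × (109 − 136) = 136 + 0.4 × -27 = 125.2 → 125
G = 135 + 0.4 × (109 − 135) = 135 + 0.4 × -26 = 124.6 → 125
B = 176 + 0.4 × (120 − 176) = 176 + 0.4 × -56 = 153.6 → 154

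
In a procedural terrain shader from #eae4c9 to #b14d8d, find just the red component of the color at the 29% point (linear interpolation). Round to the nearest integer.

R₁ = 234 (from #eae4c9), R₂ = 177 (from #b14d8d).
R = 234 + 0.29 × (177 − 234) = 217.47 → 217

217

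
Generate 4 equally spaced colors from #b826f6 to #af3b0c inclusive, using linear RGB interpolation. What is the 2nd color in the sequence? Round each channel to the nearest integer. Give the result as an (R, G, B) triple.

(181, 45, 168)

With 4 swatches and endpoints inclusive, swatch 2 sits at t = (2 − 1)/(4 − 1) = 1/3 ≈ 0.3333.
#b826f6 → (184, 38, 246); #af3b0c → (175, 59, 12).
R = 184 + 0.3333 × (175 − 184) = 181 → 181
G = 38 + 0.3333 × (59 − 38) = 44.999 → 45
B = 246 + 0.3333 × (12 − 246) = 168.008 → 168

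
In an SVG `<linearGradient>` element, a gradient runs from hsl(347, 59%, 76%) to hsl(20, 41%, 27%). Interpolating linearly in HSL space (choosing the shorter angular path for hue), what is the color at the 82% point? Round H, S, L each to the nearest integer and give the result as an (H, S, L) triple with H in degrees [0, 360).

(14, 44, 36)

Hue: 20 − 347 = -327°, but |-327| > 180 so the shorter arc goes the other way: Δh = -327 + 360 = 33°.
H = 347 + 0.82 × (33) = 374.06 → 374 → 374 mod 360 = 14°
S = 59 + 0.82 × (41 − 59) = 44.24 → 44%
L = 76 + 0.82 × (27 − 76) = 35.82 → 36%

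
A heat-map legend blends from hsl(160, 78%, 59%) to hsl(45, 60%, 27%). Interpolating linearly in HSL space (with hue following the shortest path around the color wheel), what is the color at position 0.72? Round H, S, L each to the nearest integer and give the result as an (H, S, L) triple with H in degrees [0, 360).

(77, 65, 36)

Hue arc: Δh = 45 − 160 = -115° (|Δh| ≤ 180, already the shorter path).
H = 160 + 0.72 × (-115) = 77.2 → 77°
S = 78 + 0.72 × (60 − 78) = 65.04 → 65%
L = 59 + 0.72 × (27 − 59) = 35.96 → 36%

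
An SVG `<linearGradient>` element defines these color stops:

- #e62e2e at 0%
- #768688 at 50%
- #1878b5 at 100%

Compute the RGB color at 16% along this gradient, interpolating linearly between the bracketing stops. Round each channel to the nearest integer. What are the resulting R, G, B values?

16% lies between the 0% and 50% stops, so the local fraction is t = (16 − 0)/(50 − 0) = 16/50 ≈ 0.32.
#e62e2e → (230, 46, 46); #768688 → (118, 134, 136).
R = 230 + 0.32 × (118 − 230) = 194.16 → 194
G = 46 + 0.32 × (134 − 46) = 74.16 → 74
B = 46 + 0.32 × (136 − 46) = 74.8 → 75

(194, 74, 75)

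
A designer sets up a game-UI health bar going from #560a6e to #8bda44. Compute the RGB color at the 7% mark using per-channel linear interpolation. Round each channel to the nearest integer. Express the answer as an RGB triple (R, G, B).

#560a6e → (86, 10, 110); #8bda44 → (139, 218, 68).
7% corresponds to t = 0.07.
R = 86 + 0.07 × (139 − 86) = 86 + 0.07 × 53 = 89.71 → 90
G = 10 + 0.07 × (218 − 10) = 10 + 0.07 × 208 = 24.56 → 25
B = 110 + 0.07 × (68 − 110) = 110 + 0.07 × -42 = 107.06 → 107

(90, 25, 107)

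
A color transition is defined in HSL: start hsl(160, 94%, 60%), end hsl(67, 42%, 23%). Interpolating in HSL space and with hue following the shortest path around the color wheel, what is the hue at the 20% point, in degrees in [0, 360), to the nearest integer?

141

Hue arc: Δh = 67 − 160 = -93° (|Δh| ≤ 180, already the shorter path).
H = 160 + 0.2 × (-93) = 141.4 → 141°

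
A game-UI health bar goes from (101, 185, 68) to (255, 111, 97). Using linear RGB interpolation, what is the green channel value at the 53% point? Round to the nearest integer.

G = 185 + 0.53 × (111 − 185) = 145.78 → 146

146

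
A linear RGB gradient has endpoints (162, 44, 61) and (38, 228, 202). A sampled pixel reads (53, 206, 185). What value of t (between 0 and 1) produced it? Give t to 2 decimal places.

0.88

Invert the lerp on the G channel (largest span, 184): t = (206 − 44) / (228 − 44) = 162/184 = 0.88043.
Check on R: (53 − 162)/(38 − 162) = 0.879 ✓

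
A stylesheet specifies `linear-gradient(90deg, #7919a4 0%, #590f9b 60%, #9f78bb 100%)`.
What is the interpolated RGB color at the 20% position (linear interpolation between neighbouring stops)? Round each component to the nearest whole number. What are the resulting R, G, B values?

20% lies between the 0% and 60% stops, so the local fraction is t = (20 − 0)/(60 − 0) = 20/60 ≈ 0.3333.
#7919a4 → (121, 25, 164); #590f9b → (89, 15, 155).
R = 121 + 0.3333 × (89 − 121) = 110.334 → 110
G = 25 + 0.3333 × (15 − 25) = 21.667 → 22
B = 164 + 0.3333 × (155 − 164) = 161 → 161

(110, 22, 161)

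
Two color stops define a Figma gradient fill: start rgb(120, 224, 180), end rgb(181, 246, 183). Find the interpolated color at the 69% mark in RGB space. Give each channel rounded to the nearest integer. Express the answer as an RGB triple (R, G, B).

(162, 239, 182)

69% corresponds to t = 0.69.
R = 120 + 0.69 × (181 − 120) = 120 + 0.69 × 61 = 162.09 → 162
G = 224 + 0.69 × (246 − 224) = 224 + 0.69 × 22 = 239.18 → 239
B = 180 + 0.69 × (183 − 180) = 180 + 0.69 × 3 = 182.07 → 182
So the blended color is (162, 239, 182), about #a2efb6.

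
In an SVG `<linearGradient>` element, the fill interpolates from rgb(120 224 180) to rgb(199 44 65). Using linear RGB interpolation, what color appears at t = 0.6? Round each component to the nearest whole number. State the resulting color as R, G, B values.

R = 120 + 0.6 × (199 − 120) = 120 + 0.6 × 79 = 167.4 → 167
G = 224 + 0.6 × (44 − 224) = 224 + 0.6 × -180 = 116 → 116
B = 180 + 0.6 × (65 − 180) = 180 + 0.6 × -115 = 111 → 111

(167, 116, 111)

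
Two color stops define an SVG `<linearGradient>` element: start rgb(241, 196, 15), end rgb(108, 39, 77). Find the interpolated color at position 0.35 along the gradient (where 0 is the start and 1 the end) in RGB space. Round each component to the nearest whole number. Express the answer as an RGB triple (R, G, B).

(194, 141, 37)

R = 241 + 0.35 × (108 − 241) = 241 + 0.35 × -133 = 194.45 → 194
G = 196 + 0.35 × (39 − 196) = 196 + 0.35 × -157 = 141.05 → 141
B = 15 + 0.35 × (77 − 15) = 15 + 0.35 × 62 = 36.7 → 37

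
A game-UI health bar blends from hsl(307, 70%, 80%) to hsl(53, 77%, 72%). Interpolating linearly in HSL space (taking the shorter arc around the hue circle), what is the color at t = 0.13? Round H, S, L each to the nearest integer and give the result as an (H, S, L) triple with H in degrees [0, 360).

Hue: 53 − 307 = -254°, but |-254| > 180 so the shorter arc goes the other way: Δh = -254 + 360 = 106°.
H = 307 + 0.13 × (106) = 320.78 → 321°
S = 70 + 0.13 × (77 − 70) = 70.91 → 71%
L = 80 + 0.13 × (72 − 80) = 78.96 → 79%

(321, 71, 79)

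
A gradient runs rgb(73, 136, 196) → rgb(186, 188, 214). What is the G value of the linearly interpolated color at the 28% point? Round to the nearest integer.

G = 136 + 0.28 × (188 − 136) = 150.56 → 151

151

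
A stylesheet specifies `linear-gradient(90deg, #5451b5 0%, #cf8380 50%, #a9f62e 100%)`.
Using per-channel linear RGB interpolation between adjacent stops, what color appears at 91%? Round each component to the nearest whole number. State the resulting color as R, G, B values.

91% lies between the 50% and 100% stops, so the local fraction is t = (91 − 50)/(100 − 50) = 41/50 ≈ 0.82.
#cf8380 → (207, 131, 128); #a9f62e → (169, 246, 46).
R = 207 + 0.82 × (169 − 207) = 175.84 → 176
G = 131 + 0.82 × (246 − 131) = 225.3 → 225
B = 128 + 0.82 × (46 − 128) = 60.76 → 61

(176, 225, 61)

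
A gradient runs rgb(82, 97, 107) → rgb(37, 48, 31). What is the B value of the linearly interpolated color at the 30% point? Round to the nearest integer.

B = 107 + 0.3 × (31 − 107) = 84.2 → 84

84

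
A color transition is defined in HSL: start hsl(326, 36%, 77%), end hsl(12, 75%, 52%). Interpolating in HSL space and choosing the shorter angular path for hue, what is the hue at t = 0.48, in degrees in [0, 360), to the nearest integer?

Hue: 12 − 326 = -314°, but |-314| > 180 so the shorter arc goes the other way: Δh = -314 + 360 = 46°.
H = 326 + 0.48 × (46) = 348.08 → 348°

348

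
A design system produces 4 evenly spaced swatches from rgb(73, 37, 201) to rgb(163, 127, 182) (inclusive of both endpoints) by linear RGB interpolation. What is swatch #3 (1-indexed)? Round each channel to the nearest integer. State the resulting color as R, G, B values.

With 4 swatches and endpoints inclusive, swatch 3 sits at t = (3 − 1)/(4 − 1) = 2/3 ≈ 0.6667.
R = 73 + 0.6667 × (163 − 73) = 133.003 → 133
G = 37 + 0.6667 × (127 − 37) = 97.003 → 97
B = 201 + 0.6667 × (182 − 201) = 188.333 → 188

(133, 97, 188)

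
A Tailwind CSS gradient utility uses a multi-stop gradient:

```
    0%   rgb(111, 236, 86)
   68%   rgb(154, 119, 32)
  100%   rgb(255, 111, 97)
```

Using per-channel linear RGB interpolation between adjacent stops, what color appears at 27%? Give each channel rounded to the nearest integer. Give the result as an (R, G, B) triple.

(128, 190, 65)

27% lies between the 0% and 68% stops, so the local fraction is t = (27 − 0)/(68 − 0) = 27/68 ≈ 0.3971.
R = 111 + 0.3971 × (154 − 111) = 128.075 → 128
G = 236 + 0.3971 × (119 − 236) = 189.539 → 190
B = 86 + 0.3971 × (32 − 86) = 64.557 → 65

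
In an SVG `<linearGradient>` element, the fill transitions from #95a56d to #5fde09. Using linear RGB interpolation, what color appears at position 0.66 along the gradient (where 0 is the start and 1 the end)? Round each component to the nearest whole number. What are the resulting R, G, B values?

#95a56d → (149, 165, 109); #5fde09 → (95, 222, 9).
R = 149 + 0.66 × (95 − 149) = 149 + 0.66 × -54 = 113.36 → 113
G = 165 + 0.66 × (222 − 165) = 165 + 0.66 × 57 = 202.62 → 203
B = 109 + 0.66 × (9 − 109) = 109 + 0.66 × -100 = 43 → 43
So the blended color is (113, 203, 43), about #71cb2b.

(113, 203, 43)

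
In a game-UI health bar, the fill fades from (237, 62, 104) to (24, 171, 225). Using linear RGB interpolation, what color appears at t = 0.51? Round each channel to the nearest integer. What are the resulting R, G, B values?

R = 237 + 0.51 × (24 − 237) = 237 + 0.51 × -213 = 128.37 → 128
G = 62 + 0.51 × (171 − 62) = 62 + 0.51 × 109 = 117.59 → 118
B = 104 + 0.51 × (225 − 104) = 104 + 0.51 × 121 = 165.71 → 166
So the blended color is (128, 118, 166), about #8076a6.

(128, 118, 166)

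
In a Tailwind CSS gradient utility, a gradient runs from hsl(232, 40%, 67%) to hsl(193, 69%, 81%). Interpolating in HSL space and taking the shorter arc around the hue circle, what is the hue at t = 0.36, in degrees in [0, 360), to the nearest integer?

Hue arc: Δh = 193 − 232 = -39° (|Δh| ≤ 180, already the shorter path).
H = 232 + 0.36 × (-39) = 217.96 → 218°

218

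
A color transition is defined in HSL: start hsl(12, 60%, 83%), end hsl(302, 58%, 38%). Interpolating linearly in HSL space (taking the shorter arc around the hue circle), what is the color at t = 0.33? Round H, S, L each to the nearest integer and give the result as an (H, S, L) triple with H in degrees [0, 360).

(349, 59, 68)

Hue: 302 − 12 = 290°, but |290| > 180 so the shorter arc goes the other way: Δh = 290 − 360 = -70°.
H = 12 + 0.33 × (-70) = -11.1 → -11 → -11 mod 360 = 349°
S = 60 + 0.33 × (58 − 60) = 59.34 → 59%
L = 83 + 0.33 × (38 − 83) = 68.15 → 68%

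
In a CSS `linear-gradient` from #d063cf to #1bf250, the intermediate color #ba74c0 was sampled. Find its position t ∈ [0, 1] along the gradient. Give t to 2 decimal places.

0.12

Invert the lerp on the R channel (largest span, 181): t = (186 − 208) / (27 − 208) = -22/-181 = 0.12155.
Check on G: (116 − 99)/(242 − 99) = 0.1189 ✓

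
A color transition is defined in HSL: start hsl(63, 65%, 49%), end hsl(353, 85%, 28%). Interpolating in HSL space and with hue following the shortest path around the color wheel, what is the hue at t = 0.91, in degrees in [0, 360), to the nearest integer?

359

Hue: 353 − 63 = 290°, but |290| > 180 so the shorter arc goes the other way: Δh = 290 − 360 = -70°.
H = 63 + 0.91 × (-70) = -0.7 → -1 → -1 mod 360 = 359°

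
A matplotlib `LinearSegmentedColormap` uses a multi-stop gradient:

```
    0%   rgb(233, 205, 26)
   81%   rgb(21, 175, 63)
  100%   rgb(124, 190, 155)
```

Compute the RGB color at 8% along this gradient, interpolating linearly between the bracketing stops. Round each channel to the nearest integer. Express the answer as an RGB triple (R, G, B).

(212, 202, 30)

8% lies between the 0% and 81% stops, so the local fraction is t = (8 − 0)/(81 − 0) = 8/81 ≈ 0.0988.
R = 233 + 0.0988 × (21 − 233) = 212.054 → 212
G = 205 + 0.0988 × (175 − 205) = 202.036 → 202
B = 26 + 0.0988 × (63 − 26) = 29.656 → 30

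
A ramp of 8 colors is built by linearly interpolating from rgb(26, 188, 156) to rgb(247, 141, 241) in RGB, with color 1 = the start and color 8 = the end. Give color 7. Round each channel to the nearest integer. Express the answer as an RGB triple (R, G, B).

(215, 148, 229)

With 8 swatches and endpoints inclusive, swatch 7 sits at t = (7 − 1)/(8 − 1) = 6/7 ≈ 0.8571.
R = 26 + 0.8571 × (247 − 26) = 215.419 → 215
G = 188 + 0.8571 × (141 − 188) = 147.716 → 148
B = 156 + 0.8571 × (241 − 156) = 228.853 → 229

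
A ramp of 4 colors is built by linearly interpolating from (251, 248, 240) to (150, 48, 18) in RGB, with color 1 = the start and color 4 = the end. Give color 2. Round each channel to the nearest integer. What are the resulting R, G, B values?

With 4 swatches and endpoints inclusive, swatch 2 sits at t = (2 − 1)/(4 − 1) = 1/3 ≈ 0.3333.
R = 251 + 0.3333 × (150 − 251) = 217.337 → 217
G = 248 + 0.3333 × (48 − 248) = 181.34 → 181
B = 240 + 0.3333 × (18 − 240) = 166.007 → 166

(217, 181, 166)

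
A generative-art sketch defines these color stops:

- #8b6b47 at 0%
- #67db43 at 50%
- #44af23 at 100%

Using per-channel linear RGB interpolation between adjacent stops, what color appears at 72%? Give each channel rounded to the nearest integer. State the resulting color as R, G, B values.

72% lies between the 50% and 100% stops, so the local fraction is t = (72 − 50)/(100 − 50) = 22/50 ≈ 0.44.
#67db43 → (103, 219, 67); #44af23 → (68, 175, 35).
R = 103 + 0.44 × (68 − 103) = 87.6 → 88
G = 219 + 0.44 × (175 − 219) = 199.64 → 200
B = 67 + 0.44 × (35 − 67) = 52.92 → 53

(88, 200, 53)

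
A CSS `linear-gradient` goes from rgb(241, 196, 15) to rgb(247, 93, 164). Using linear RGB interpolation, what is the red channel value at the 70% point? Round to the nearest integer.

R = 241 + 0.7 × (247 − 241) = 245.2 → 245

245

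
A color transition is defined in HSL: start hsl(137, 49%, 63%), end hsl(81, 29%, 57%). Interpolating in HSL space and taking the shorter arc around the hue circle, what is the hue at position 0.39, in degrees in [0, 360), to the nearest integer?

115

Hue arc: Δh = 81 − 137 = -56° (|Δh| ≤ 180, already the shorter path).
H = 137 + 0.39 × (-56) = 115.16 → 115°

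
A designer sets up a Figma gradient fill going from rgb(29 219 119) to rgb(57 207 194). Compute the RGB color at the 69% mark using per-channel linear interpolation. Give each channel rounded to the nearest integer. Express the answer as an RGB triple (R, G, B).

(48, 211, 171)

69% corresponds to t = 0.69.
R = 29 + 0.69 × (57 − 29) = 29 + 0.69 × 28 = 48.32 → 48
G = 219 + 0.69 × (207 − 219) = 219 + 0.69 × -12 = 210.72 → 211
B = 119 + 0.69 × (194 − 119) = 119 + 0.69 × 75 = 170.75 → 171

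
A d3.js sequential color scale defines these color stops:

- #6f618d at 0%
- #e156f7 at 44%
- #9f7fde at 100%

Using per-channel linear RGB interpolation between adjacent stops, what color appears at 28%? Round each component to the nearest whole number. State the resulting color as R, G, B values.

(184, 90, 208)

28% lies between the 0% and 44% stops, so the local fraction is t = (28 − 0)/(44 − 0) = 28/44 ≈ 0.6364.
#6f618d → (111, 97, 141); #e156f7 → (225, 86, 247).
R = 111 + 0.6364 × (225 − 111) = 183.55 → 184
G = 97 + 0.6364 × (86 − 97) = 90 → 90
B = 141 + 0.6364 × (247 − 141) = 208.458 → 208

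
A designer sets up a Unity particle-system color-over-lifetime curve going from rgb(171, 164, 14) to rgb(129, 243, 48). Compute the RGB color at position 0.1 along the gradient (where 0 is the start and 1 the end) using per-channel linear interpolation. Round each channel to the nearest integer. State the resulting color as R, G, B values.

(167, 172, 17)

R = 171 + 0.1 × (129 − 171) = 171 + 0.1 × -42 = 166.8 → 167
G = 164 + 0.1 × (243 − 164) = 164 + 0.1 × 79 = 171.9 → 172
B = 14 + 0.1 × (48 − 14) = 14 + 0.1 × 34 = 17.4 → 17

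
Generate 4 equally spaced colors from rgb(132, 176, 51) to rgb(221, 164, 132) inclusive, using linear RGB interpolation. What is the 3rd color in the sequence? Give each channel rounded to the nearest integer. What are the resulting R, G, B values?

With 4 swatches and endpoints inclusive, swatch 3 sits at t = (3 − 1)/(4 − 1) = 2/3 ≈ 0.6667.
R = 132 + 0.6667 × (221 − 132) = 191.336 → 191
G = 176 + 0.6667 × (164 − 176) = 168 → 168
B = 51 + 0.6667 × (132 − 51) = 105.003 → 105

(191, 168, 105)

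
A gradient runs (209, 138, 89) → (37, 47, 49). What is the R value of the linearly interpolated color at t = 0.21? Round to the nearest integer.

173

R = 209 + 0.21 × (37 − 209) = 172.88 → 173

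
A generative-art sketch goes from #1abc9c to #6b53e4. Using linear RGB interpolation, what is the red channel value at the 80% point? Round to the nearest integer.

91

R₁ = 26 (from #1abc9c), R₂ = 107 (from #6b53e4).
R = 26 + 0.8 × (107 − 26) = 90.8 → 91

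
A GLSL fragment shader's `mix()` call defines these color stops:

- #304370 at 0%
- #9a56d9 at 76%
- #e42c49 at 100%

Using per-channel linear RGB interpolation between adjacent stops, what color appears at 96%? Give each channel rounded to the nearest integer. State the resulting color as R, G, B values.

96% lies between the 76% and 100% stops, so the local fraction is t = (96 − 76)/(100 − 76) = 20/24 ≈ 0.8333.
#9a56d9 → (154, 86, 217); #e42c49 → (228, 44, 73).
R = 154 + 0.8333 × (228 − 154) = 215.664 → 216
G = 86 + 0.8333 × (44 − 86) = 51.001 → 51
B = 217 + 0.8333 × (73 − 217) = 97.005 → 97

(216, 51, 97)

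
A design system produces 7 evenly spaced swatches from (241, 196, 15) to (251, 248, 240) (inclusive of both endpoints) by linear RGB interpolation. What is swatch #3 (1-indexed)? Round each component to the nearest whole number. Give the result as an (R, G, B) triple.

With 7 swatches and endpoints inclusive, swatch 3 sits at t = (3 − 1)/(7 − 1) = 2/6 ≈ 0.3333.
R = 241 + 0.3333 × (251 − 241) = 244.333 → 244
G = 196 + 0.3333 × (248 − 196) = 213.332 → 213
B = 15 + 0.3333 × (240 − 15) = 89.992 → 90

(244, 213, 90)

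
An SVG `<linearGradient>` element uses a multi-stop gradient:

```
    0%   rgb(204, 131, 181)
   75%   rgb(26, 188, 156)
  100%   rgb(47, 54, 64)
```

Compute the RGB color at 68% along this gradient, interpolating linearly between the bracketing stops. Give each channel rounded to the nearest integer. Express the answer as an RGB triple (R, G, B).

68% lies between the 0% and 75% stops, so the local fraction is t = (68 − 0)/(75 − 0) = 68/75 ≈ 0.9067.
R = 204 + 0.9067 × (26 − 204) = 42.607 → 43
G = 131 + 0.9067 × (188 − 131) = 182.682 → 183
B = 181 + 0.9067 × (156 − 181) = 158.333 → 158

(43, 183, 158)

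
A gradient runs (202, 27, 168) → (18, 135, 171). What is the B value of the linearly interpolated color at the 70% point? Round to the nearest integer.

170

B = 168 + 0.7 × (171 − 168) = 170.1 → 170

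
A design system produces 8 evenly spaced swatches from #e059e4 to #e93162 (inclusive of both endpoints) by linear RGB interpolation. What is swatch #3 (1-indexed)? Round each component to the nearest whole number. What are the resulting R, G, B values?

With 8 swatches and endpoints inclusive, swatch 3 sits at t = (3 − 1)/(8 − 1) = 2/7 ≈ 0.2857.
#e059e4 → (224, 89, 228); #e93162 → (233, 49, 98).
R = 224 + 0.2857 × (233 − 224) = 226.571 → 227
G = 89 + 0.2857 × (49 − 89) = 77.572 → 78
B = 228 + 0.2857 × (98 − 228) = 190.859 → 191

(227, 78, 191)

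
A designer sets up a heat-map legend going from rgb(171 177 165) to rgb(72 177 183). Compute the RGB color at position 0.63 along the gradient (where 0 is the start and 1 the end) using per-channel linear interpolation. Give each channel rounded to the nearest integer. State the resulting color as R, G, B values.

(109, 177, 176)

R = 171 + 0.63 × (72 − 171) = 171 + 0.63 × -99 = 108.63 → 109
G = 177 + 0.63 × (177 − 177) = 177 + 0.63 × 0 = 177 → 177
B = 165 + 0.63 × (183 − 165) = 165 + 0.63 × 18 = 176.34 → 176
So the blended color is (109, 177, 176), about #6db1b0.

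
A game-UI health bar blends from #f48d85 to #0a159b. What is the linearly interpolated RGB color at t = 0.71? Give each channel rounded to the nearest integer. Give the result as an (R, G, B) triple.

(78, 56, 149)

#f48d85 → (244, 141, 133); #0a159b → (10, 21, 155).
R = 244 + 0.71 × (10 − 244) = 244 + 0.71 × -234 = 77.86 → 78
G = 141 + 0.71 × (21 − 141) = 141 + 0.71 × -120 = 55.8 → 56
B = 133 + 0.71 × (155 − 133) = 133 + 0.71 × 22 = 148.62 → 149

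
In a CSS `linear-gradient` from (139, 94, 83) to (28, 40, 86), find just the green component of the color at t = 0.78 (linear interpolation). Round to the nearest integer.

52

G = 94 + 0.78 × (40 − 94) = 51.88 → 52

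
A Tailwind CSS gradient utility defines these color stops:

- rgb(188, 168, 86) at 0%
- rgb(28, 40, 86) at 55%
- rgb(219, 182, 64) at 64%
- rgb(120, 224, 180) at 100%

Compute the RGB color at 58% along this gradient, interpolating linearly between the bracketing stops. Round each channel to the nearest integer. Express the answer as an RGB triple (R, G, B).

(92, 87, 79)

58% lies between the 55% and 64% stops, so the local fraction is t = (58 − 55)/(64 − 55) = 3/9 ≈ 0.3333.
R = 28 + 0.3333 × (219 − 28) = 91.66 → 92
G = 40 + 0.3333 × (182 − 40) = 87.329 → 87
B = 86 + 0.3333 × (64 − 86) = 78.667 → 79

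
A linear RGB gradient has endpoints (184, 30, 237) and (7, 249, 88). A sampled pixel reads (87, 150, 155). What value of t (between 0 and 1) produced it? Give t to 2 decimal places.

Invert the lerp on the G channel (largest span, 219): t = (150 − 30) / (249 − 30) = 120/219 = 0.54795.
Check on R: (87 − 184)/(7 − 184) = 0.548 ✓

0.55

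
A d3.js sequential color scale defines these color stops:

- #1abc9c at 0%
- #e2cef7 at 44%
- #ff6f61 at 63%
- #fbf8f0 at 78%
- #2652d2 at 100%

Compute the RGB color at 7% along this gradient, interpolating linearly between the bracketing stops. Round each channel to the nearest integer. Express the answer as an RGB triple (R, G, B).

(58, 191, 170)

7% lies between the 0% and 44% stops, so the local fraction is t = (7 − 0)/(44 − 0) = 7/44 ≈ 0.1591.
#1abc9c → (26, 188, 156); #e2cef7 → (226, 206, 247).
R = 26 + 0.1591 × (226 − 26) = 57.82 → 58
G = 188 + 0.1591 × (206 − 188) = 190.864 → 191
B = 156 + 0.1591 × (247 − 156) = 170.478 → 170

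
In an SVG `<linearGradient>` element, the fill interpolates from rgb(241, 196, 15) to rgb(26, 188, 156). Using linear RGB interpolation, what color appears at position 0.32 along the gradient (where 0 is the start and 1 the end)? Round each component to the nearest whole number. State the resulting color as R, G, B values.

(172, 193, 60)

R = 241 + 0.32 × (26 − 241) = 241 + 0.32 × -215 = 172.2 → 172
G = 196 + 0.32 × (188 − 196) = 196 + 0.32 × -8 = 193.44 → 193
B = 15 + 0.32 × (156 − 15) = 15 + 0.32 × 141 = 60.12 → 60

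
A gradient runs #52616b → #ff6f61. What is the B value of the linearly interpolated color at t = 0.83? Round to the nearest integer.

B₁ = 107 (from #52616b), B₂ = 97 (from #ff6f61).
B = 107 + 0.83 × (97 − 107) = 98.7 → 99

99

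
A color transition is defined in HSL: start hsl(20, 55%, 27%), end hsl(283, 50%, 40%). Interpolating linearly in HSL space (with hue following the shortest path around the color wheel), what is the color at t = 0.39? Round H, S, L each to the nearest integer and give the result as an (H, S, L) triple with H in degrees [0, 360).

Hue: 283 − 20 = 263°, but |263| > 180 so the shorter arc goes the other way: Δh = 263 − 360 = -97°.
H = 20 + 0.39 × (-97) = -17.83 → -18 → -18 mod 360 = 342°
S = 55 + 0.39 × (50 − 55) = 53.05 → 53%
L = 27 + 0.39 × (40 − 27) = 32.07 → 32%

(342, 53, 32)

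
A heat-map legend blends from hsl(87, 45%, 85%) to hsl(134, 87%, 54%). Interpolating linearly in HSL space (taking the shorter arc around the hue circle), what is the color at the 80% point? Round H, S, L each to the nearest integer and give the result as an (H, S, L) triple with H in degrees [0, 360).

Hue arc: Δh = 134 − 87 = 47° (|Δh| ≤ 180, already the shorter path).
H = 87 + 0.8 × (47) = 124.6 → 125°
S = 45 + 0.8 × (87 − 45) = 78.6 → 79%
L = 85 + 0.8 × (54 − 85) = 60.2 → 60%

(125, 79, 60)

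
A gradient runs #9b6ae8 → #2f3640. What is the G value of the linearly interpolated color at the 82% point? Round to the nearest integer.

63

G₁ = 106 (from #9b6ae8), G₂ = 54 (from #2f3640).
G = 106 + 0.82 × (54 − 106) = 63.36 → 63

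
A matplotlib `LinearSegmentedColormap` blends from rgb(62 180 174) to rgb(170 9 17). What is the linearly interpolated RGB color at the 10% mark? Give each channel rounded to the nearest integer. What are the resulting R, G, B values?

(73, 163, 158)

10% corresponds to t = 0.1.
R = 62 + 0.1 × (170 − 62) = 62 + 0.1 × 108 = 72.8 → 73
G = 180 + 0.1 × (9 − 180) = 180 + 0.1 × -171 = 162.9 → 163
B = 174 + 0.1 × (17 − 174) = 174 + 0.1 × -157 = 158.3 → 158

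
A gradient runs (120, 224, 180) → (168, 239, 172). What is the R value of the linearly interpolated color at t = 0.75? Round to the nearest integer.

156

R = 120 + 0.75 × (168 − 120) = 156 → 156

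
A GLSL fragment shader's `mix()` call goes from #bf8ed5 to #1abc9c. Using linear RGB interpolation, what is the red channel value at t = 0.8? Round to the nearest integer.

R₁ = 191 (from #bf8ed5), R₂ = 26 (from #1abc9c).
R = 191 + 0.8 × (26 − 191) = 59 → 59

59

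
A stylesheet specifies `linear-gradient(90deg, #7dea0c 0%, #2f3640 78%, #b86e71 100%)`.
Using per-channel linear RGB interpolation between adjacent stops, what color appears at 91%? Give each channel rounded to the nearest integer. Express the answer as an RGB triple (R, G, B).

(128, 87, 93)

91% lies between the 78% and 100% stops, so the local fraction is t = (91 − 78)/(100 − 78) = 13/22 ≈ 0.5909.
#2f3640 → (47, 54, 64); #b86e71 → (184, 110, 113).
R = 47 + 0.5909 × (184 − 47) = 127.953 → 128
G = 54 + 0.5909 × (110 − 54) = 87.09 → 87
B = 64 + 0.5909 × (113 − 64) = 92.954 → 93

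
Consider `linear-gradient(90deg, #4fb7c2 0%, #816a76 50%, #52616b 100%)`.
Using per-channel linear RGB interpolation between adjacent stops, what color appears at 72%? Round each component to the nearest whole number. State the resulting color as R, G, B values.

72% lies between the 50% and 100% stops, so the local fraction is t = (72 − 50)/(100 − 50) = 22/50 ≈ 0.44.
#816a76 → (129, 106, 118); #52616b → (82, 97, 107).
R = 129 + 0.44 × (82 − 129) = 108.32 → 108
G = 106 + 0.44 × (97 − 106) = 102.04 → 102
B = 118 + 0.44 × (107 − 118) = 113.16 → 113

(108, 102, 113)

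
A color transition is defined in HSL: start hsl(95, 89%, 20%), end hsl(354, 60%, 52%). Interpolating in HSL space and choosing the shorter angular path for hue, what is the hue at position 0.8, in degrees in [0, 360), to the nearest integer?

Hue: 354 − 95 = 259°, but |259| > 180 so the shorter arc goes the other way: Δh = 259 − 360 = -101°.
H = 95 + 0.8 × (-101) = 14.2 → 14°

14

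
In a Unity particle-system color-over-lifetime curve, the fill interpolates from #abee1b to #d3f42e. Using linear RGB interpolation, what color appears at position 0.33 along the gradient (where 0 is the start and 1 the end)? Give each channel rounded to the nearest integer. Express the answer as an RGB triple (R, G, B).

#abee1b → (171, 238, 27); #d3f42e → (211, 244, 46).
R = 171 + 0.33 × (211 − 171) = 171 + 0.33 × 40 = 184.2 → 184
G = 238 + 0.33 × (244 − 238) = 238 + 0.33 × 6 = 239.98 → 240
B = 27 + 0.33 × (46 − 27) = 27 + 0.33 × 19 = 33.27 → 33

(184, 240, 33)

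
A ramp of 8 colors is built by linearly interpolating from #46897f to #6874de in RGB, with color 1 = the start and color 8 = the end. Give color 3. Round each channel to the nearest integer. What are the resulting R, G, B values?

(80, 131, 154)

With 8 swatches and endpoints inclusive, swatch 3 sits at t = (3 − 1)/(8 − 1) = 2/7 ≈ 0.2857.
#46897f → (70, 137, 127); #6874de → (104, 116, 222).
R = 70 + 0.2857 × (104 − 70) = 79.714 → 80
G = 137 + 0.2857 × (116 − 137) = 131 → 131
B = 127 + 0.2857 × (222 − 127) = 154.142 → 154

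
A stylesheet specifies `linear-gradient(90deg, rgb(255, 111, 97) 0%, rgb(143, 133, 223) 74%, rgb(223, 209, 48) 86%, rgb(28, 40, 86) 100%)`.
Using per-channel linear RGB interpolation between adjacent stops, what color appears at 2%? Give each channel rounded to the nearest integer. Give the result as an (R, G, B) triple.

2% lies between the 0% and 74% stops, so the local fraction is t = (2 − 0)/(74 − 0) = 2/74 ≈ 0.027.
R = 255 + 0.027 × (143 − 255) = 251.976 → 252
G = 111 + 0.027 × (133 − 111) = 111.594 → 112
B = 97 + 0.027 × (223 − 97) = 100.402 → 100

(252, 112, 100)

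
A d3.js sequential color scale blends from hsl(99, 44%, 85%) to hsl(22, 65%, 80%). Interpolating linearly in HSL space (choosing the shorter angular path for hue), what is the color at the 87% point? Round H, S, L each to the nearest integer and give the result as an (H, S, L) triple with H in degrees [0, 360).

(32, 62, 81)

Hue arc: Δh = 22 − 99 = -77° (|Δh| ≤ 180, already the shorter path).
H = 99 + 0.87 × (-77) = 32.01 → 32°
S = 44 + 0.87 × (65 − 44) = 62.27 → 62%
L = 85 + 0.87 × (80 − 85) = 80.65 → 81%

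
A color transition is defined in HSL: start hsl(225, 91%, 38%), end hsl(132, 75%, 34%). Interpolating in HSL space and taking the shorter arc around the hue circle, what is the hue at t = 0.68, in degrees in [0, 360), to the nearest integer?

Hue arc: Δh = 132 − 225 = -93° (|Δh| ≤ 180, already the shorter path).
H = 225 + 0.68 × (-93) = 161.76 → 162°

162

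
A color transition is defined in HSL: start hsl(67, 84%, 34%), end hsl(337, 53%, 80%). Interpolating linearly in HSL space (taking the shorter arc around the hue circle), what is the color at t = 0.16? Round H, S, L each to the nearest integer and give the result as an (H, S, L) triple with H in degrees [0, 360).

Hue: 337 − 67 = 270°, but |270| > 180 so the shorter arc goes the other way: Δh = 270 − 360 = -90°.
H = 67 + 0.16 × (-90) = 52.6 → 53°
S = 84 + 0.16 × (53 − 84) = 79.04 → 79%
L = 34 + 0.16 × (80 − 34) = 41.36 → 41%

(53, 79, 41)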